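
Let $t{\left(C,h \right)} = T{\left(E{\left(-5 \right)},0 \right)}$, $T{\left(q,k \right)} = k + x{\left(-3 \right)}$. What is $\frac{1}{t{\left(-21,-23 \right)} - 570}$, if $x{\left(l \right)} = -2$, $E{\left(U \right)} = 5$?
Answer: $- \frac{1}{572} \approx -0.0017483$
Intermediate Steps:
$T{\left(q,k \right)} = -2 + k$ ($T{\left(q,k \right)} = k - 2 = -2 + k$)
$t{\left(C,h \right)} = -2$ ($t{\left(C,h \right)} = -2 + 0 = -2$)
$\frac{1}{t{\left(-21,-23 \right)} - 570} = \frac{1}{-2 - 570} = \frac{1}{-572} = - \frac{1}{572}$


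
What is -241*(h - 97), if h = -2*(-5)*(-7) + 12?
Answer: 37355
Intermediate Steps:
h = -58 (h = 10*(-7) + 12 = -70 + 12 = -58)
-241*(h - 97) = -241*(-58 - 97) = -241*(-155) = 37355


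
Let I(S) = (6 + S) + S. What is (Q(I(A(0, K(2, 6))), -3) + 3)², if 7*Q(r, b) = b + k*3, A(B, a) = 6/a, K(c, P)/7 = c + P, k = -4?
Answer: 36/49 ≈ 0.73469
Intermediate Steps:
K(c, P) = 7*P + 7*c (K(c, P) = 7*(c + P) = 7*(P + c) = 7*P + 7*c)
I(S) = 6 + 2*S
Q(r, b) = -12/7 + b/7 (Q(r, b) = (b - 4*3)/7 = (b - 12)/7 = (-12 + b)/7 = -12/7 + b/7)
(Q(I(A(0, K(2, 6))), -3) + 3)² = ((-12/7 + (⅐)*(-3)) + 3)² = ((-12/7 - 3/7) + 3)² = (-15/7 + 3)² = (6/7)² = 36/49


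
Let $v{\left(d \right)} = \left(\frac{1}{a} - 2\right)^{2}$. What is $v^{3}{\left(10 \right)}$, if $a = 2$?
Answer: $\frac{729}{64} \approx 11.391$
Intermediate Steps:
$v{\left(d \right)} = \frac{9}{4}$ ($v{\left(d \right)} = \left(\frac{1}{2} - 2\right)^{2} = \left(- \frac{3}{2}\right)^{2} = \frac{9}{4}$)
$v^{3}{\left(10 \right)} = \left(\frac{9}{4}\right)^{3} = \frac{729}{64}$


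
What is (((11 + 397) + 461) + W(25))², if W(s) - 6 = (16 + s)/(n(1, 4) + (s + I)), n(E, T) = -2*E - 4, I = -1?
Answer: 249355681/324 ≈ 7.6962e+5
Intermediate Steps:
n(E, T) = -4 - 2*E
W(s) = 6 + (16 + s)/(-7 + s) (W(s) = 6 + (16 + s)/((-4 - 2*1) + (s - 1)) = 6 + (16 + s)/((-4 - 2) + (-1 + s)) = 6 + (16 + s)/(-6 + (-1 + s)) = 6 + (16 + s)/(-7 + s))
(((11 + 397) + 461) + W(25))² = (((11 + 397) + 461) + (-26 + 7*25)/(-7 + 25))² = ((408 + 461) + (-26 + 175)/18)² = (869 + (1/18)*149)² = (869 + 149/18)² = (15791/18)² = 249355681/324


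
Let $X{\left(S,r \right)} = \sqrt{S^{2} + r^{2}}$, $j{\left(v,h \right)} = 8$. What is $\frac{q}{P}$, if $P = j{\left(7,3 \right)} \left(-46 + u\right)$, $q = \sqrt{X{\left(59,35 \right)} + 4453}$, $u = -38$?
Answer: $- \frac{\sqrt{4453 + \sqrt{4706}}}{672} \approx -0.10006$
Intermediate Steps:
$q = \sqrt{4453 + \sqrt{4706}}$ ($q = \sqrt{\sqrt{59^{2} + 35^{2}} + 4453} = \sqrt{\sqrt{3481 + 1225} + 4453} = \sqrt{\sqrt{4706} + 4453} = \sqrt{4453 + \sqrt{4706}} \approx 67.243$)
$P = -672$ ($P = 8 \left(-46 - 38\right) = 8 \left(-84\right) = -672$)
$\frac{q}{P} = \frac{\sqrt{4453 + \sqrt{4706}}}{-672} = \sqrt{4453 + \sqrt{4706}} \left(- \frac{1}{672}\right) = - \frac{\sqrt{4453 + \sqrt{4706}}}{672}$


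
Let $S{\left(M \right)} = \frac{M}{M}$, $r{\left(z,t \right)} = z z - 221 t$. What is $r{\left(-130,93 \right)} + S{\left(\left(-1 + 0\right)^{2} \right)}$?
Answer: $-3652$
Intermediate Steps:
$r{\left(z,t \right)} = z^{2} - 221 t$
$S{\left(M \right)} = 1$
$r{\left(-130,93 \right)} + S{\left(\left(-1 + 0\right)^{2} \right)} = \left(\left(-130\right)^{2} - 20553\right) + 1 = \left(16900 - 20553\right) + 1 = -3653 + 1 = -3652$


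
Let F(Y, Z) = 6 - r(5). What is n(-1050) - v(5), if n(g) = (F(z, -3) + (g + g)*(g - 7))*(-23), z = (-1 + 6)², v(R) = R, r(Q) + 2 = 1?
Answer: -51053266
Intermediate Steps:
r(Q) = -1 (r(Q) = -2 + 1 = -1)
z = 25 (z = 5² = 25)
F(Y, Z) = 7 (F(Y, Z) = 6 - 1*(-1) = 6 + 1 = 7)
n(g) = -161 - 46*g*(-7 + g) (n(g) = (7 + (g + g)*(g - 7))*(-23) = (7 + (2*g)*(-7 + g))*(-23) = (7 + 2*g*(-7 + g))*(-23) = -161 - 46*g*(-7 + g))
n(-1050) - v(5) = (-161 - 46*(-1050)² + 322*(-1050)) - 1*5 = (-161 - 46*1102500 - 338100) - 5 = (-161 - 50715000 - 338100) - 5 = -51053261 - 5 = -51053266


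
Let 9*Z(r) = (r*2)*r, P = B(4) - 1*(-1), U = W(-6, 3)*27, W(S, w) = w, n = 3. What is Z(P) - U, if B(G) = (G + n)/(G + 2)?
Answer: -12953/162 ≈ -79.957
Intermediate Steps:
B(G) = (3 + G)/(2 + G) (B(G) = (G + 3)/(G + 2) = (3 + G)/(2 + G))
U = 81 (U = 3*27 = 81)
P = 13/6 (P = (3 + 4)/(2 + 4) - 1*(-1) = 7/6 + 1 = 13/6 ≈ 2.1667)
Z(r) = 2*r**2/9 (Z(r) = ((r*2)*r)/9 = ((2*r)*r)/9 = (2*r**2)/9 = 2*r**2/9)
Z(P) - U = 2*(13/6)**2/9 - 1*81 = (2/9)*(169/36) - 81 = 169/162 - 81 = -12953/162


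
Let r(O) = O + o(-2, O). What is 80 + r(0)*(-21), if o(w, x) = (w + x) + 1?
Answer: 101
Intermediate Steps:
o(w, x) = 1 + w + x
r(O) = -1 + 2*O (r(O) = O + (1 - 2 + O) = O + (-1 + O) = -1 + 2*O)
80 + r(0)*(-21) = 80 + (-1 + 2*0)*(-21) = 80 + (-1 + 0)*(-21) = 80 - 1*(-21) = 80 + 21 = 101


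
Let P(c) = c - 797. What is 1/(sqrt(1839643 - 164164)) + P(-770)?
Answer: -1567 + sqrt(1675479)/1675479 ≈ -1567.0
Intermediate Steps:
P(c) = -797 + c
1/(sqrt(1839643 - 164164)) + P(-770) = 1/(sqrt(1839643 - 164164)) + (-797 - 770) = 1/(sqrt(1675479)) - 1567 = sqrt(1675479)/1675479 - 1567 = -1567 + sqrt(1675479)/1675479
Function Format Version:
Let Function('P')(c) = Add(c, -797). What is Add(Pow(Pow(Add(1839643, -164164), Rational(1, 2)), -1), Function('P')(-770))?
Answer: Add(-1567, Mul(Rational(1, 1675479), Pow(1675479, Rational(1, 2)))) ≈ -1567.0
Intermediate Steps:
Function('P')(c) = Add(-797, c)
Add(Pow(Pow(Add(1839643, -164164), Rational(1, 2)), -1), Function('P')(-770)) = Add(Pow(Pow(Add(1839643, -164164), Rational(1, 2)), -1), Add(-797, -770)) = Add(Pow(Pow(1675479, Rational(1, 2)), -1), -1567) = Add(Mul(Rational(1, 1675479), Pow(1675479, Rational(1, 2))), -1567) = Add(-1567, Mul(Rational(1, 1675479), Pow(1675479, Rational(1, 2))))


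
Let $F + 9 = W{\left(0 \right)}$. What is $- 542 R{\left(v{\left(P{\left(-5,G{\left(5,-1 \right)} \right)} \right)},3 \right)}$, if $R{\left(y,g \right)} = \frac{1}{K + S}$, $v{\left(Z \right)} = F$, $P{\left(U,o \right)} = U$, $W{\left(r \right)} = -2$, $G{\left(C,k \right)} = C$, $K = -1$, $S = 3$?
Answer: $-271$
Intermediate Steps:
$F = -11$ ($F = -9 - 2 = -11$)
$v{\left(Z \right)} = -11$
$R{\left(y,g \right)} = \frac{1}{2}$ ($R{\left(y,g \right)} = \frac{1}{-1 + 3} = \frac{1}{2}$)
$- 542 R{\left(v{\left(P{\left(-5,G{\left(5,-1 \right)} \right)} \right)},3 \right)} = \left(-542\right) \frac{1}{2} = -271$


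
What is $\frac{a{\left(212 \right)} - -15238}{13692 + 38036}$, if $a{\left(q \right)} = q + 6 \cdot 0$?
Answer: $\frac{7725}{25864} \approx 0.29868$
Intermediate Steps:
$a{\left(q \right)} = q$ ($a{\left(q \right)} = q + 0 = q$)
$\frac{a{\left(212 \right)} - -15238}{13692 + 38036} = \frac{212 - -15238}{13692 + 38036} = \frac{212 + \left(-7393 + 22631\right)}{51728} = \left(212 + 15238\right) \frac{1}{51728} = 15450 \cdot \frac{1}{51728} = \frac{7725}{25864}$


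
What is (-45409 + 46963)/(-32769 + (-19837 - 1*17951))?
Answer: -518/23519 ≈ -0.022025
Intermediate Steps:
(-45409 + 46963)/(-32769 + (-19837 - 1*17951)) = 1554/(-32769 + (-19837 - 17951)) = 1554/(-32769 - 37788) = 1554/(-70557) = 1554*(-1/70557) = -518/23519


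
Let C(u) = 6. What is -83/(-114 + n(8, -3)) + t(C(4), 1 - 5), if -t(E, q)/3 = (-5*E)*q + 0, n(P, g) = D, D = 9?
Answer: -37717/105 ≈ -359.21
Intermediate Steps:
n(P, g) = 9
t(E, q) = 15*E*q (t(E, q) = -3*((-5*E)*q + 0) = -3*(-5*E*q + 0) = -(-15)*E*q = 15*E*q)
-83/(-114 + n(8, -3)) + t(C(4), 1 - 5) = -83/(-114 + 9) + 15*6*(1 - 5) = -83/(-105) + 15*6*(-4) = -1/105*(-83) - 360 = 83/105 - 360 = -37717/105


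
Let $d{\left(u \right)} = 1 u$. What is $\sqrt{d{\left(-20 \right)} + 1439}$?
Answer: $\sqrt{1419} \approx 37.67$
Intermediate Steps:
$d{\left(u \right)} = u$
$\sqrt{d{\left(-20 \right)} + 1439} = \sqrt{-20 + 1439} = \sqrt{1419}$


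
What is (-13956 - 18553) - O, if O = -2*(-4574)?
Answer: -41657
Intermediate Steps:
O = 9148
(-13956 - 18553) - O = (-13956 - 18553) - 1*9148 = -32509 - 9148 = -41657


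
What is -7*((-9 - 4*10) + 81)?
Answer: -224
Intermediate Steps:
-7*((-9 - 4*10) + 81) = -7*((-9 - 40) + 81) = -7*(-49 + 81) = -7*32 = -224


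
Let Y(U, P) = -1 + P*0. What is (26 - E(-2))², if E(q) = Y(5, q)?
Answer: 729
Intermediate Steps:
Y(U, P) = -1 (Y(U, P) = -1 + 0 = -1)
E(q) = -1
(26 - E(-2))² = (26 - 1*(-1))² = (26 + 1)² = 27² = 729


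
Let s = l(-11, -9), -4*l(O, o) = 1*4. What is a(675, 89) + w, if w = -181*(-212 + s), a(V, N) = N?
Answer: 38642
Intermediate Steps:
l(O, o) = -1 (l(O, o) = -4/4 = -¼*4 = -1)
s = -1
w = 38553 (w = -181*(-212 - 1) = -181*(-213) = 38553)
a(675, 89) + w = 89 + 38553 = 38642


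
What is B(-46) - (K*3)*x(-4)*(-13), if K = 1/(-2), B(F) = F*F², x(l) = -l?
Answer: -97414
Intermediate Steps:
B(F) = F³
K = -½ ≈ -0.50000
B(-46) - (K*3)*x(-4)*(-13) = (-46)³ - (-½*3)*(-1*(-4))*(-13) = -97336 - (-3/2*4)*(-13) = -97336 - (-6)*(-13) = -97336 - 1*78 = -97336 - 78 = -97414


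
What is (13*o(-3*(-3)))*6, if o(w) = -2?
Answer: -156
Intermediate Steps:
(13*o(-3*(-3)))*6 = (13*(-2))*6 = -26*6 = -156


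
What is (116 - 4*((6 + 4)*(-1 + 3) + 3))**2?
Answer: 576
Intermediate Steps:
(116 - 4*((6 + 4)*(-1 + 3) + 3))**2 = (116 - 4*(10*2 + 3))**2 = (116 - 4*(20 + 3))**2 = (116 - 4*23)**2 = (116 - 92)**2 = 24**2 = 576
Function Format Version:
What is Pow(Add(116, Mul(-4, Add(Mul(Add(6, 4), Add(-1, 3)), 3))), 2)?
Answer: 576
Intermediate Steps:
Pow(Add(116, Mul(-4, Add(Mul(Add(6, 4), Add(-1, 3)), 3))), 2) = Pow(Add(116, Mul(-4, Add(Mul(10, 2), 3))), 2) = Pow(Add(116, Mul(-4, Add(20, 3))), 2) = Pow(Add(116, Mul(-4, 23)), 2) = Pow(Add(116, -92), 2) = Pow(24, 2) = 576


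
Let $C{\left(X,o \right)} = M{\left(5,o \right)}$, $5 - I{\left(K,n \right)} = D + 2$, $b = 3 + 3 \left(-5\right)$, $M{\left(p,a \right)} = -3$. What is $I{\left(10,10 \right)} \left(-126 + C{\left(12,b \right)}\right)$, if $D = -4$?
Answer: $-903$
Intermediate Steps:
$b = -12$ ($b = 3 - 15 = -12$)
$I{\left(K,n \right)} = 7$ ($I{\left(K,n \right)} = 5 - \left(-4 + 2\right) = 5 - -2 = 5 + 2 = 7$)
$C{\left(X,o \right)} = -3$
$I{\left(10,10 \right)} \left(-126 + C{\left(12,b \right)}\right) = 7 \left(-126 - 3\right) = 7 \left(-129\right) = -903$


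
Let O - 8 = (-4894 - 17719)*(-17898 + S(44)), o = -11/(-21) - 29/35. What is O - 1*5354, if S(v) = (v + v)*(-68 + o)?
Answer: 56767701808/105 ≈ 5.4064e+8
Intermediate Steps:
o = -32/105 (o = -11*(-1/21) - 29*1/35 = 11/21 - 29/35 = -32/105 ≈ -0.30476)
S(v) = -14344*v/105 (S(v) = (v + v)*(-68 - 32/105) = (2*v)*(-7172/105) = -14344*v/105)
O = 56768263978/105 (O = 8 + (-4894 - 17719)*(-17898 - 14344/105*44) = 8 - 22613*(-17898 - 631136/105) = 8 - 22613*(-2510426/105) = 8 + 56768263138/105 = 56768263978/105 ≈ 5.4065e+8)
O - 1*5354 = 56768263978/105 - 1*5354 = 56768263978/105 - 5354 = 56767701808/105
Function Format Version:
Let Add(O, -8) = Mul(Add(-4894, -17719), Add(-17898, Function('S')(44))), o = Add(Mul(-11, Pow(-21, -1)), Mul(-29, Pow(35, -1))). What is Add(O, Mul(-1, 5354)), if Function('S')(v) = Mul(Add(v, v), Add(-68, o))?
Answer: Rational(56767701808, 105) ≈ 5.4064e+8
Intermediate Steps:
o = Rational(-32, 105) (o = Add(Mul(-11, Rational(-1, 21)), Mul(-29, Rational(1, 35))) = Add(Rational(11, 21), Rational(-29, 35)) = Rational(-32, 105) ≈ -0.30476)
Function('S')(v) = Mul(Rational(-14344, 105), v) (Function('S')(v) = Mul(Add(v, v), Add(-68, Rational(-32, 105))) = Mul(Mul(2, v), Rational(-7172, 105)) = Mul(Rational(-14344, 105), v))
O = Rational(56768263978, 105) (O = Add(8, Mul(Add(-4894, -17719), Add(-17898, Mul(Rational(-14344, 105), 44)))) = Add(8, Mul(-22613, Add(-17898, Rational(-631136, 105)))) = Add(8, Mul(-22613, Rational(-2510426, 105))) = Add(8, Rational(56768263138, 105)) = Rational(56768263978, 105) ≈ 5.4065e+8)
Add(O, Mul(-1, 5354)) = Add(Rational(56768263978, 105), Mul(-1, 5354)) = Add(Rational(56768263978, 105), -5354) = Rational(56767701808, 105)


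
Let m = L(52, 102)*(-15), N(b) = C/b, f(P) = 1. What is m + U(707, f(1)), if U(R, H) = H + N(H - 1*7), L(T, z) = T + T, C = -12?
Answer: -1557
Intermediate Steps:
L(T, z) = 2*T
N(b) = -12/b
U(R, H) = H - 12/(-7 + H) (U(R, H) = H - 12/(H - 1*7) = H - 12/(H - 7) = H - 12/(-7 + H))
m = -1560 (m = (2*52)*(-15) = 104*(-15) = -1560)
m + U(707, f(1)) = -1560 + (-12 + 1*(-7 + 1))/(-7 + 1) = -1560 + (-12 + 1*(-6))/(-6) = -1560 - (-12 - 6)/6 = -1560 - 1/6*(-18) = -1560 + 3 = -1557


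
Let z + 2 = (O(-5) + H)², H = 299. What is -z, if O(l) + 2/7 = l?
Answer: -4227038/49 ≈ -86266.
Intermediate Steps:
O(l) = -2/7 + l
z = 4227038/49 (z = -2 + ((-2/7 - 5) + 299)² = -2 + (-37/7 + 299)² = -2 + (2056/7)² = -2 + 4227136/49 = 4227038/49 ≈ 86266.)
-z = -1*4227038/49 = -4227038/49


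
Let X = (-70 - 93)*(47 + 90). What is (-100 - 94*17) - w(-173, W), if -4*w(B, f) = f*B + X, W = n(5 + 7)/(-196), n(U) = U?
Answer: -356627/49 ≈ -7278.1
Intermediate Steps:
X = -22331 (X = -163*137 = -22331)
W = -3/49 (W = (5 + 7)/(-196) = 12*(-1/196) = -3/49 ≈ -0.061224)
w(B, f) = 22331/4 - B*f/4 (w(B, f) = -(f*B - 22331)/4 = -(B*f - 22331)/4 = -(-22331 + B*f)/4 = 22331/4 - B*f/4)
(-100 - 94*17) - w(-173, W) = (-100 - 94*17) - (22331/4 - ¼*(-173)*(-3/49)) = (-100 - 1598) - (22331/4 - 519/196) = -1698 - 1*273425/49 = -1698 - 273425/49 = -356627/49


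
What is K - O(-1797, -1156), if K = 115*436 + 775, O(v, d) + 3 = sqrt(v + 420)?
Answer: 50918 - 9*I*sqrt(17) ≈ 50918.0 - 37.108*I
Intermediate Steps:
O(v, d) = -3 + sqrt(420 + v) (O(v, d) = -3 + sqrt(v + 420) = -3 + sqrt(420 + v))
K = 50915 (K = 50140 + 775 = 50915)
K - O(-1797, -1156) = 50915 - (-3 + sqrt(420 - 1797)) = 50915 - (-3 + sqrt(-1377)) = 50915 - (-3 + 9*I*sqrt(17)) = 50915 + (3 - 9*I*sqrt(17)) = 50918 - 9*I*sqrt(17)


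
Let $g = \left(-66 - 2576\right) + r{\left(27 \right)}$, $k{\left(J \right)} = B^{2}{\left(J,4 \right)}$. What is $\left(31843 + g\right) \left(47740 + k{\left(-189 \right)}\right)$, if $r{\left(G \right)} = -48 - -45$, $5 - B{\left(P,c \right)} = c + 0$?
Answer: $1393941718$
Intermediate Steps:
$B{\left(P,c \right)} = 5 - c$ ($B{\left(P,c \right)} = 5 - \left(c + 0\right) = 5 - c$)
$k{\left(J \right)} = 1$ ($k{\left(J \right)} = \left(5 - 4\right)^{2} = 1^{2} = 1$)
$r{\left(G \right)} = -3$ ($r{\left(G \right)} = -48 + 45 = -3$)
$g = -2645$ ($g = \left(-66 - 2576\right) - 3 = -2642 - 3 = -2645$)
$\left(31843 + g\right) \left(47740 + k{\left(-189 \right)}\right) = \left(31843 - 2645\right) \left(47740 + 1\right) = 29198 \cdot 47741 = 1393941718$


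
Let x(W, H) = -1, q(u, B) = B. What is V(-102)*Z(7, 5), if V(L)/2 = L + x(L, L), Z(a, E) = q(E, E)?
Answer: -1030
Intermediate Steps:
Z(a, E) = E
V(L) = -2 + 2*L (V(L) = 2*(L - 1) = 2*(-1 + L) = -2 + 2*L)
V(-102)*Z(7, 5) = (-2 + 2*(-102))*5 = (-2 - 204)*5 = -206*5 = -1030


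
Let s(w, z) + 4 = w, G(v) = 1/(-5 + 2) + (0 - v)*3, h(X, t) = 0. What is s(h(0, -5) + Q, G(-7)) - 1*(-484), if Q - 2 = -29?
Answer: 453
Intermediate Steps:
Q = -27 (Q = 2 - 29 = -27)
G(v) = -⅓ - 3*v (G(v) = 1/(-3) - v*3 = -⅓ - 3*v)
s(w, z) = -4 + w
s(h(0, -5) + Q, G(-7)) - 1*(-484) = (-4 + (0 - 27)) - 1*(-484) = (-4 - 27) + 484 = -31 + 484 = 453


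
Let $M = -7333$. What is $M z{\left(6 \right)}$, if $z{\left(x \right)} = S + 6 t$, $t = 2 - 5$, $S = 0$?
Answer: $131994$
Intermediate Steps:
$t = -3$ ($t = 2 - 5 = -3$)
$z{\left(x \right)} = -18$ ($z{\left(x \right)} = 0 + 6 \left(-3\right) = 0 - 18 = -18$)
$M z{\left(6 \right)} = \left(-7333\right) \left(-18\right) = 131994$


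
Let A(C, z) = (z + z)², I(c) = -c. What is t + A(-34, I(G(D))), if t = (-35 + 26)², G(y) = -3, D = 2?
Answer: 117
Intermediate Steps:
A(C, z) = 4*z² (A(C, z) = (2*z)² = 4*z²)
t = 81 (t = (-9)² = 81)
t + A(-34, I(G(D))) = 81 + 4*(-1*(-3))² = 81 + 4*3² = 81 + 4*9 = 81 + 36 = 117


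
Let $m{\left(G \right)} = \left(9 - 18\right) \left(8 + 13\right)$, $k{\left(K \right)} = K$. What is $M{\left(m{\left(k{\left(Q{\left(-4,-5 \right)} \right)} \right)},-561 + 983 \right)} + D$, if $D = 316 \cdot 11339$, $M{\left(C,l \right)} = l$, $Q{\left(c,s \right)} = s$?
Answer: $3583546$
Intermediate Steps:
$m{\left(G \right)} = -189$ ($m{\left(G \right)} = \left(-9\right) 21 = -189$)
$D = 3583124$
$M{\left(m{\left(k{\left(Q{\left(-4,-5 \right)} \right)} \right)},-561 + 983 \right)} + D = \left(-561 + 983\right) + 3583124 = 422 + 3583124 = 3583546$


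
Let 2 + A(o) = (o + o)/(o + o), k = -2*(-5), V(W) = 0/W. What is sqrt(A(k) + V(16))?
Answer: I ≈ 1.0*I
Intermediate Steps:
V(W) = 0
k = 10
A(o) = -1 (A(o) = -2 + (o + o)/(o + o) = -2 + (2*o)/((2*o)) = -2 + (2*o)*(1/(2*o)) = -2 + 1 = -1)
sqrt(A(k) + V(16)) = sqrt(-1 + 0) = sqrt(-1) = I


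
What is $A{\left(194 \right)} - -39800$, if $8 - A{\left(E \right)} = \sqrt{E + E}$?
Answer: $39808 - 2 \sqrt{97} \approx 39788.0$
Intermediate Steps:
$A{\left(E \right)} = 8 - \sqrt{2} \sqrt{E}$ ($A{\left(E \right)} = 8 - \sqrt{E + E} = 8 - \sqrt{2 E} = 8 - \sqrt{2} \sqrt{E}$)
$A{\left(194 \right)} - -39800 = \left(8 - \sqrt{2} \sqrt{194}\right) - -39800 = \left(8 - 2 \sqrt{97}\right) + 39800 = 39808 - 2 \sqrt{97}$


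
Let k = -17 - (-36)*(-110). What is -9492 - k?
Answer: -5515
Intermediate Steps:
k = -3977 (k = -17 - 36*110 = -17 - 3960 = -3977)
-9492 - k = -9492 - 1*(-3977) = -9492 + 3977 = -5515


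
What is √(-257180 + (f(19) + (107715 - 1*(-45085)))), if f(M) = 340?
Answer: 102*I*√10 ≈ 322.55*I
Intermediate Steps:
√(-257180 + (f(19) + (107715 - 1*(-45085)))) = √(-257180 + (340 + (107715 - 1*(-45085)))) = √(-257180 + (340 + (107715 + 45085))) = √(-257180 + (340 + 152800)) = √(-257180 + 153140) = √(-104040) = 102*I*√10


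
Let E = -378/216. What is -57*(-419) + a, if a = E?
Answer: 95525/4 ≈ 23881.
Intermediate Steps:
E = -7/4 (E = -378*1/216 = -7/4 ≈ -1.7500)
a = -7/4 ≈ -1.7500
-57*(-419) + a = -57*(-419) - 7/4 = 23883 - 7/4 = 95525/4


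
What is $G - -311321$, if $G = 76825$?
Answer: $388146$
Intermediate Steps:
$G - -311321 = 76825 - -311321 = 76825 + 311321 = 388146$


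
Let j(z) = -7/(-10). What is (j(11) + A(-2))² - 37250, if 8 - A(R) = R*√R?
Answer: -3718231/100 + 174*I*√2/5 ≈ -37182.0 + 49.215*I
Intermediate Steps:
A(R) = 8 - R^(3/2) (A(R) = 8 - R*√R = 8 - R^(3/2))
j(z) = 7/10 (j(z) = -7*(-⅒) = 7/10)
(j(11) + A(-2))² - 37250 = (7/10 + (8 - (-2)^(3/2)))² - 37250 = (7/10 + (8 - (-2)*I*√2))² - 37250 = (7/10 + (8 + 2*I*√2))² - 37250 = (87/10 + 2*I*√2)² - 37250 = -37250 + (87/10 + 2*I*√2)²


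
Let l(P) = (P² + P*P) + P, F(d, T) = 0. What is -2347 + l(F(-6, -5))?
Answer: -2347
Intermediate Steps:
l(P) = P + 2*P² (l(P) = (P² + P²) + P = 2*P² + P = P + 2*P²)
-2347 + l(F(-6, -5)) = -2347 + 0*(1 + 2*0) = -2347 + 0*(1 + 0) = -2347 + 0*1 = -2347 + 0 = -2347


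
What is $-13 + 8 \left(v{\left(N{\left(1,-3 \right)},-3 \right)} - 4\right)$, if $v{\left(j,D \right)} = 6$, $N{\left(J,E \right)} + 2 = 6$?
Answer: $3$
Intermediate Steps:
$N{\left(J,E \right)} = 4$ ($N{\left(J,E \right)} = -2 + 6 = 4$)
$-13 + 8 \left(v{\left(N{\left(1,-3 \right)},-3 \right)} - 4\right) = -13 + 8 \left(6 - 4\right) = -13 + 8 \cdot 2 = -13 + 16 = 3$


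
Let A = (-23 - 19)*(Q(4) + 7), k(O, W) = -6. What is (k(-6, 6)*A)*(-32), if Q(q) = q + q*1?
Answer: -120960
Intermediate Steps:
Q(q) = 2*q (Q(q) = q + q = 2*q)
A = -630 (A = (-23 - 19)*(2*4 + 7) = -42*(8 + 7) = -42*15 = -630)
(k(-6, 6)*A)*(-32) = -6*(-630)*(-32) = 3780*(-32) = -120960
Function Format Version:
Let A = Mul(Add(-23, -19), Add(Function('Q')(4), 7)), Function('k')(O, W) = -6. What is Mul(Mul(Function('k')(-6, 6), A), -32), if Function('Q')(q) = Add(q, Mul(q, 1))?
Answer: -120960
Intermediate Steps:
Function('Q')(q) = Mul(2, q) (Function('Q')(q) = Add(q, q) = Mul(2, q))
A = -630 (A = Mul(Add(-23, -19), Add(Mul(2, 4), 7)) = Mul(-42, Add(8, 7)) = Mul(-42, 15) = -630)
Mul(Mul(Function('k')(-6, 6), A), -32) = Mul(Mul(-6, -630), -32) = Mul(3780, -32) = -120960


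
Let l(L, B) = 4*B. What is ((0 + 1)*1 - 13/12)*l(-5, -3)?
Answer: 1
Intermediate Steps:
((0 + 1)*1 - 13/12)*l(-5, -3) = ((0 + 1)*1 - 13/12)*(4*(-3)) = (1*1 - 13*1/12)*(-12) = (1 - 13/12)*(-12) = -1/12*(-12) = 1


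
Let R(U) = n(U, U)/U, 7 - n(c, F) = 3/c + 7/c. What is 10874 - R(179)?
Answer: 348412591/32041 ≈ 10874.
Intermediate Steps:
n(c, F) = 7 - 10/c (n(c, F) = 7 - (3/c + 7/c) = 7 - 10/c)
R(U) = (7 - 10/U)/U
10874 - R(179) = 10874 - (-10 + 7*179)/179² = 10874 - (-10 + 1253)/32041 = 10874 - 1243/32041 = 348412591/32041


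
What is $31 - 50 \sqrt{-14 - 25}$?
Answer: $31 - 50 i \sqrt{39} \approx 31.0 - 312.25 i$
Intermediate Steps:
$31 - 50 \sqrt{-14 - 25} = 31 - 50 \sqrt{-39} = 31 - 50 i \sqrt{39}$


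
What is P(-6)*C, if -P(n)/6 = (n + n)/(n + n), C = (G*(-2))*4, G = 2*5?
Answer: 480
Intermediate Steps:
G = 10
C = -80 (C = (10*(-2))*4 = -20*4 = -80)
P(n) = -6 (P(n) = -6*(n + n)/(n + n) = -6*2*n/(2*n) = -6*2*n*1/(2*n) = -6*1 = -6)
P(-6)*C = -6*(-80) = 480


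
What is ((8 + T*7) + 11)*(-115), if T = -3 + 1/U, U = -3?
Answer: 1495/3 ≈ 498.33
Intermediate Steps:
T = -10/3 (T = -3 + 1/(-3) = -3 - ⅓ = -10/3 ≈ -3.3333)
((8 + T*7) + 11)*(-115) = ((8 - 10/3*7) + 11)*(-115) = ((8 - 70/3) + 11)*(-115) = (-46/3 + 11)*(-115) = -13/3*(-115) = 1495/3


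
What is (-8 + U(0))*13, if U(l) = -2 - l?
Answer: -130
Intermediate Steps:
(-8 + U(0))*13 = (-8 + (-2 - 1*0))*13 = (-8 + (-2 + 0))*13 = (-8 - 2)*13 = -10*13 = -130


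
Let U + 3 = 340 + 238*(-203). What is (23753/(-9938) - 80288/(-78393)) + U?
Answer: -37378487997203/779069634 ≈ -47978.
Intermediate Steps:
U = -47977 (U = -3 + (340 + 238*(-203)) = -3 + (340 - 48314) = -3 - 47974 = -47977)
(23753/(-9938) - 80288/(-78393)) + U = (23753/(-9938) - 80288/(-78393)) - 47977 = (23753*(-1/9938) - 80288*(-1/78393)) - 47977 = (-23753/9938 + 80288/78393) - 47977 = -1064166785/779069634 - 47977 = -37378487997203/779069634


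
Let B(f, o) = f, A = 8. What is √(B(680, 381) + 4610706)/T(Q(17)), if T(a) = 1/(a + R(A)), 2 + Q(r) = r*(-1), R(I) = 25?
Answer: 6*√4611386 ≈ 12884.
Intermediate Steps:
Q(r) = -2 - r (Q(r) = -2 + r*(-1) = -2 - r)
T(a) = 1/(25 + a) (T(a) = 1/(a + 25) = 1/(25 + a))
√(B(680, 381) + 4610706)/T(Q(17)) = √(680 + 4610706)/(1/(25 + (-2 - 1*17))) = √4611386/(1/(25 + (-2 - 17))) = √4611386/(1/(25 - 19)) = √4611386/(1/6) = √4611386/(⅙) = √4611386*6 = 6*√4611386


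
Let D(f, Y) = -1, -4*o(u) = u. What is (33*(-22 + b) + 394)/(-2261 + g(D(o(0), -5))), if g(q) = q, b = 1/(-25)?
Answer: 641/4350 ≈ 0.14736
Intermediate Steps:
o(u) = -u/4
b = -1/25 ≈ -0.040000
(33*(-22 + b) + 394)/(-2261 + g(D(o(0), -5))) = (33*(-22 - 1/25) + 394)/(-2261 - 1) = (33*(-551/25) + 394)/(-2262) = (-18183/25 + 394)*(-1/2262) = -8333/25*(-1/2262) = 641/4350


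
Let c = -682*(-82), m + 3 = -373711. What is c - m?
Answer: 429638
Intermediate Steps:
m = -373714 (m = -3 - 373711 = -373714)
c = 55924
c - m = 55924 - 1*(-373714) = 55924 + 373714 = 429638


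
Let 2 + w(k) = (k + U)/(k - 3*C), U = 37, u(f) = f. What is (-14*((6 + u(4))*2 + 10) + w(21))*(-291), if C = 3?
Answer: 242791/2 ≈ 1.2140e+5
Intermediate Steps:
w(k) = -2 + (37 + k)/(-9 + k) (w(k) = -2 + (k + 37)/(k - 3*3) = -2 + (37 + k)/(k - 9) = -2 + (37 + k)/(-9 + k))
(-14*((6 + u(4))*2 + 10) + w(21))*(-291) = (-14*((6 + 4)*2 + 10) + (55 - 1*21)/(-9 + 21))*(-291) = (-14*(10*2 + 10) + (55 - 21)/12)*(-291) = (-14*(20 + 10) + (1/12)*34)*(-291) = (-14*30 + 17/6)*(-291) = (-420 + 17/6)*(-291) = -2503/6*(-291) = 242791/2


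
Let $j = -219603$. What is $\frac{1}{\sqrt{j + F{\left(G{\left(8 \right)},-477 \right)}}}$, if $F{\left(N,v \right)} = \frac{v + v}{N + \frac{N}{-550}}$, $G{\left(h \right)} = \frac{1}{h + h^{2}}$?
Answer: $- \frac{i \sqrt{1073196363}}{17593383} \approx - 0.001862 i$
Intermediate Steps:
$F{\left(N,v \right)} = \frac{1100 v}{549 N}$ ($F{\left(N,v \right)} = \frac{2 v}{N + N \left(- \frac{1}{550}\right)} = \frac{2 v}{N - \frac{N}{550}} = \frac{2 v}{\frac{549}{550} N} = 2 v \frac{550}{549 N} = \frac{1100 v}{549 N}$)
$\frac{1}{\sqrt{j + F{\left(G{\left(8 \right)},-477 \right)}}} = \frac{1}{\sqrt{-219603 + \frac{1100}{549} \left(-477\right) \frac{1}{\frac{1}{8} \frac{1}{1 + 8}}}} = \frac{1}{\sqrt{-219603 + \frac{1100}{549} \left(-477\right) \frac{1}{\frac{1}{8} \cdot \frac{1}{9}}}} = \frac{1}{\sqrt{-219603 + \frac{1100}{549} \left(-477\right) \frac{1}{\frac{1}{72}}}} = \frac{1}{\sqrt{-219603 + \frac{1100}{549} \left(-477\right) 72}} = \frac{1}{\sqrt{-219603 - \frac{4197600}{61}}} = \frac{1}{\sqrt{- \frac{17593383}{61}}} = \frac{1}{\frac{1}{61} i \sqrt{1073196363}} = - \frac{i \sqrt{1073196363}}{17593383}$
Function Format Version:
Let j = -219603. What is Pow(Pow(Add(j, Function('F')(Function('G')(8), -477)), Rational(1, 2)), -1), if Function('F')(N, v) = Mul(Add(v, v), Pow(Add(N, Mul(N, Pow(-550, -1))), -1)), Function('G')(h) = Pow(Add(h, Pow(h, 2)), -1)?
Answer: Mul(Rational(-1, 17593383), I, Pow(1073196363, Rational(1, 2))) ≈ Mul(-0.0018620, I)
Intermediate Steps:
Function('F')(N, v) = Mul(Rational(1100, 549), v, Pow(N, -1)) (Function('F')(N, v) = Mul(Mul(2, v), Pow(Add(N, Mul(N, Rational(-1, 550))), -1)) = Mul(Mul(2, v), Pow(Add(N, Mul(Rational(-1, 550), N)), -1)) = Mul(Mul(2, v), Pow(Mul(Rational(549, 550), N), -1)) = Mul(Mul(2, v), Mul(Rational(550, 549), Pow(N, -1))) = Mul(Rational(1100, 549), v, Pow(N, -1)))
Pow(Pow(Add(j, Function('F')(Function('G')(8), -477)), Rational(1, 2)), -1) = Pow(Pow(Add(-219603, Mul(Rational(1100, 549), -477, Pow(Mul(Pow(8, -1), Pow(Add(1, 8), -1)), -1))), Rational(1, 2)), -1) = Pow(Pow(Add(-219603, Mul(Rational(1100, 549), -477, Pow(Mul(Rational(1, 8), Pow(9, -1)), -1))), Rational(1, 2)), -1) = Pow(Pow(Add(-219603, Mul(Rational(1100, 549), -477, Pow(Mul(Rational(1, 8), Rational(1, 9)), -1))), Rational(1, 2)), -1) = Pow(Pow(Add(-219603, Mul(Rational(1100, 549), -477, Pow(Rational(1, 72), -1))), Rational(1, 2)), -1) = Pow(Pow(Add(-219603, Mul(Rational(1100, 549), -477, 72)), Rational(1, 2)), -1) = Pow(Pow(Add(-219603, Rational(-4197600, 61)), Rational(1, 2)), -1) = Pow(Pow(Rational(-17593383, 61), Rational(1, 2)), -1) = Pow(Mul(Rational(1, 61), I, Pow(1073196363, Rational(1, 2))), -1) = Mul(Rational(-1, 17593383), I, Pow(1073196363, Rational(1, 2)))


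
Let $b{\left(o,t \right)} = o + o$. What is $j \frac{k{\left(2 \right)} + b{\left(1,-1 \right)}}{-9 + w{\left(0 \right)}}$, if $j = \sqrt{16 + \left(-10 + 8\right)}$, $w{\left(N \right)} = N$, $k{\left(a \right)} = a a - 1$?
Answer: $- \frac{5 \sqrt{14}}{9} \approx -2.0787$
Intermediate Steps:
$k{\left(a \right)} = -1 + a^{2}$ ($k{\left(a \right)} = a^{2} - 1 = -1 + a^{2}$)
$b{\left(o,t \right)} = 2 o$
$j = \sqrt{14}$ ($j = \sqrt{16 - 2} = \sqrt{14} \approx 3.7417$)
$j \frac{k{\left(2 \right)} + b{\left(1,-1 \right)}}{-9 + w{\left(0 \right)}} = \sqrt{14} \frac{\left(-1 + 2^{2}\right) + 2 \cdot 1}{-9 + 0} = \sqrt{14} \frac{\left(-1 + 4\right) + 2}{-9} = \sqrt{14} \left(3 + 2\right) \left(- \frac{1}{9}\right) = \sqrt{14} \cdot 5 \left(- \frac{1}{9}\right) = \sqrt{14} \left(- \frac{5}{9}\right) = - \frac{5 \sqrt{14}}{9}$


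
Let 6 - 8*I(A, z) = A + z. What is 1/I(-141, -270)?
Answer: 8/417 ≈ 0.019185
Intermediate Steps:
I(A, z) = ¾ - A/8 - z/8 (I(A, z) = ¾ - (A + z)/8 = ¾ + (-A/8 - z/8) = ¾ - A/8 - z/8)
1/I(-141, -270) = 1/(¾ - ⅛*(-141) - ⅛*(-270)) = 1/(¾ + 141/8 + 135/4) = 1/(417/8) = 8/417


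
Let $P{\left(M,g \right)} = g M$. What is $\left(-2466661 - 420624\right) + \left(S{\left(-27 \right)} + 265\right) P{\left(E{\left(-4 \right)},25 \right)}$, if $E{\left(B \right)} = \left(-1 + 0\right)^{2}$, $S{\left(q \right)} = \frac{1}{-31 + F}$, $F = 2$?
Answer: $- \frac{83539165}{29} \approx -2.8807 \cdot 10^{6}$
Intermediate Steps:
$S{\left(q \right)} = - \frac{1}{29}$ ($S{\left(q \right)} = \frac{1}{-31 + 2} = \frac{1}{-29} = - \frac{1}{29}$)
$E{\left(B \right)} = 1$ ($E{\left(B \right)} = \left(-1\right)^{2} = 1$)
$P{\left(M,g \right)} = M g$
$\left(-2466661 - 420624\right) + \left(S{\left(-27 \right)} + 265\right) P{\left(E{\left(-4 \right)},25 \right)} = \left(-2466661 - 420624\right) + \left(- \frac{1}{29} + 265\right) 1 \cdot 25 = \left(-2466661 - 420624\right) + \frac{7684}{29} \cdot 25 = -2887285 + \frac{192100}{29} = - \frac{83539165}{29}$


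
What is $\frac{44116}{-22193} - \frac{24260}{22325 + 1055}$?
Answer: $- \frac{78491713}{25943617} \approx -3.0255$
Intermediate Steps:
$\frac{44116}{-22193} - \frac{24260}{22325 + 1055} = 44116 \left(- \frac{1}{22193}\right) - \frac{24260}{23380} = - \frac{44116}{22193} - \frac{1213}{1169} = - \frac{78491713}{25943617}$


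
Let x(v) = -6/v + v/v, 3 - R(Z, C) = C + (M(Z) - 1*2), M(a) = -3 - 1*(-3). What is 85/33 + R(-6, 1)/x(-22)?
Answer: 1321/231 ≈ 5.7186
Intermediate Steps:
M(a) = 0 (M(a) = -3 + 3 = 0)
R(Z, C) = 5 - C (R(Z, C) = 3 - (C + (0 - 1*2)) = 3 - (C + (0 - 2)) = 3 - (C - 2) = 3 - (-2 + C) = 3 + (2 - C) = 5 - C)
x(v) = 1 - 6/v (x(v) = -6/v + 1 = 1 - 6/v)
85/33 + R(-6, 1)/x(-22) = 85/33 + (5 - 1*1)/(((-6 - 22)/(-22))) = 85*(1/33) + (5 - 1)/((-1/22*(-28))) = 85/33 + 4/(14/11) = 85/33 + 4*(11/14) = 85/33 + 22/7 = 1321/231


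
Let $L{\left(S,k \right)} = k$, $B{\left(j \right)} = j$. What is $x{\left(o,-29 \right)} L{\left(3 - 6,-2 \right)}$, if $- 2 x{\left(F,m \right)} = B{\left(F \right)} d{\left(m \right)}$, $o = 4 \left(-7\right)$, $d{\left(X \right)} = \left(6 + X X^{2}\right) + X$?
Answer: $683536$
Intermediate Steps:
$d{\left(X \right)} = 6 + X + X^{3}$ ($d{\left(X \right)} = \left(6 + X^{3}\right) + X = 6 + X + X^{3}$)
$o = -28$
$x{\left(F,m \right)} = - \frac{F \left(6 + m + m^{3}\right)}{2}$
$x{\left(o,-29 \right)} L{\left(3 - 6,-2 \right)} = \left(- \frac{1}{2}\right) \left(-28\right) \left(6 - 29 + \left(-29\right)^{3}\right) \left(-2\right) = \left(- \frac{1}{2}\right) \left(-28\right) \left(6 - 29 - 24389\right) \left(-2\right) = \left(- \frac{1}{2}\right) \left(-28\right) \left(-24412\right) \left(-2\right) = \left(-341768\right) \left(-2\right) = 683536$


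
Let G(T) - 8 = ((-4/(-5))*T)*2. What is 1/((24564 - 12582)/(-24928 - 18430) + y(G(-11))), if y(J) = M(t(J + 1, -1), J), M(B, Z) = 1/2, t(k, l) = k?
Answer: 43358/9697 ≈ 4.4713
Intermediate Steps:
G(T) = 8 + 8*T/5 (G(T) = 8 + ((-4/(-5))*T)*2 = 8 + ((-4*(-1/5))*T)*2 = 8 + (4*T/5)*2 = 8 + 8*T/5)
M(B, Z) = 1/2
y(J) = 1/2
1/((24564 - 12582)/(-24928 - 18430) + y(G(-11))) = 1/((24564 - 12582)/(-24928 - 18430) + 1/2) = 1/(11982/(-43358) + 1/2) = 1/(11982*(-1/43358) + 1/2) = 1/(-5991/21679 + 1/2) = 1/(9697/43358) = 43358/9697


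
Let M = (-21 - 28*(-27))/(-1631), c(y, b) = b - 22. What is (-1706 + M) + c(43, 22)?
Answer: -397603/233 ≈ -1706.5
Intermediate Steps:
c(y, b) = -22 + b
M = -105/233 (M = (-21 + 756)*(-1/1631) = 735*(-1/1631) = -105/233 ≈ -0.45064)
(-1706 + M) + c(43, 22) = (-1706 - 105/233) + (-22 + 22) = -397603/233 + 0 = -397603/233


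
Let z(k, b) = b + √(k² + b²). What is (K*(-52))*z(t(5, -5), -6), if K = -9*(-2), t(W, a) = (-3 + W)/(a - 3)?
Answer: 5616 - 234*√577 ≈ -4.8729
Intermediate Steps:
t(W, a) = (-3 + W)/(-3 + a)
z(k, b) = b + √(b² + k²)
K = 18
(K*(-52))*z(t(5, -5), -6) = (18*(-52))*(-6 + √((-6)² + ((-3 + 5)/(-3 - 5))²)) = -936*(-6 + √(36 + (2/(-8))²)) = -936*(-6 + √(36 + (-⅛*2)²)) = -936*(-6 + √(36 + (-¼)²)) = -936*(-6 + √(36 + 1/16)) = -936*(-6 + √(577/16)) = -936*(-6 + √577/4) = 5616 - 234*√577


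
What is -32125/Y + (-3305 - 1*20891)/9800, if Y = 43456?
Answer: -24397971/7604800 ≈ -3.2082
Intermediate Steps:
-32125/Y + (-3305 - 1*20891)/9800 = -32125/43456 + (-3305 - 1*20891)/9800 = -32125*1/43456 + (-3305 - 20891)*(1/9800) = -32125/43456 - 24196*1/9800 = -32125/43456 - 6049/2450 = -24397971/7604800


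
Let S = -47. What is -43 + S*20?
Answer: -983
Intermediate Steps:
-43 + S*20 = -43 - 47*20 = -43 - 940 = -983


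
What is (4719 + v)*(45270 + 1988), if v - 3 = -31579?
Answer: -1269208106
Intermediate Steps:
v = -31576 (v = 3 - 31579 = -31576)
(4719 + v)*(45270 + 1988) = (4719 - 31576)*(45270 + 1988) = -26857*47258 = -1269208106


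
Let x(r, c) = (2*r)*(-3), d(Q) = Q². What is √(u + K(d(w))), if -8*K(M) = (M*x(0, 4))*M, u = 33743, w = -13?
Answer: √33743 ≈ 183.69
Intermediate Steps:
x(r, c) = -6*r
K(M) = 0 (K(M) = -M*(-6*0)*M/8 = -M*0*M/8 = -0*M = -⅛*0 = 0)
√(u + K(d(w))) = √(33743 + 0) = √33743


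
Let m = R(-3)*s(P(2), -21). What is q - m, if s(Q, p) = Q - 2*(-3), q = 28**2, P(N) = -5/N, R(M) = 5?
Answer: 1533/2 ≈ 766.50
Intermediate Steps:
q = 784
s(Q, p) = 6 + Q (s(Q, p) = Q + 6 = 6 + Q)
m = 35/2 (m = 5*(6 - 5/2) = 5*(7/2) = 35/2 ≈ 17.500)
q - m = 784 - 1*35/2 = 784 - 35/2 = 1533/2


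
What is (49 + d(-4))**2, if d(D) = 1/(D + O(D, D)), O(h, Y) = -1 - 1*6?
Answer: 289444/121 ≈ 2392.1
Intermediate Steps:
O(h, Y) = -7 (O(h, Y) = -1 - 6 = -7)
d(D) = 1/(-7 + D) (d(D) = 1/(D - 7) = 1/(-7 + D))
(49 + d(-4))**2 = (49 + 1/(-7 - 4))**2 = (49 + 1/(-11))**2 = (49 - 1/11)**2 = (538/11)**2 = 289444/121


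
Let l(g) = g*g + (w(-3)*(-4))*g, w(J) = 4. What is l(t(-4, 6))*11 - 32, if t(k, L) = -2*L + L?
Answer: 1420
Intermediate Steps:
t(k, L) = -L
l(g) = g² - 16*g (l(g) = g*g + (4*(-4))*g = g² - 16*g)
l(t(-4, 6))*11 - 32 = ((-1*6)*(-16 - 1*6))*11 - 32 = -6*(-16 - 6)*11 - 32 = -6*(-22)*11 - 32 = 132*11 - 32 = 1452 - 32 = 1420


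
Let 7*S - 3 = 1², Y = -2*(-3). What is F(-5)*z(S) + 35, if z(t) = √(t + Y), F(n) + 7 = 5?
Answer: 35 - 2*√322/7 ≈ 29.873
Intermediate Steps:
Y = 6
F(n) = -2 (F(n) = -7 + 5 = -2)
S = 4/7 (S = 3/7 + (⅐)*1² = 3/7 + (⅐)*1 = 3/7 + ⅐ = 4/7 ≈ 0.57143)
z(t) = √(6 + t) (z(t) = √(t + 6) = √(6 + t))
F(-5)*z(S) + 35 = -2*√(6 + 4/7) + 35 = -2*√322/7 + 35 = 35 - 2*√322/7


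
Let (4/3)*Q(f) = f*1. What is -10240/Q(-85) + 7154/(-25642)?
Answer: 104847205/653871 ≈ 160.35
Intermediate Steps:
Q(f) = 3*f/4 (Q(f) = 3*(f*1)/4 = 3*f/4)
-10240/Q(-85) + 7154/(-25642) = -10240/((3/4)*(-85)) + 7154/(-25642) = -10240/(-255/4) + 7154*(-1/25642) = -10240*(-4/255) - 3577/12821 = 8192/51 - 3577/12821 = 104847205/653871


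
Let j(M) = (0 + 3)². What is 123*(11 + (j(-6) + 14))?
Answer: 4182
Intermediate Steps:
j(M) = 9 (j(M) = 3² = 9)
123*(11 + (j(-6) + 14)) = 123*(11 + (9 + 14)) = 123*(11 + 23) = 123*34 = 4182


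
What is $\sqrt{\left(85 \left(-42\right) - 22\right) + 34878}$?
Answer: $\sqrt{31286} \approx 176.88$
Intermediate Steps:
$\sqrt{\left(85 \left(-42\right) - 22\right) + 34878} = \sqrt{\left(-3570 - 22\right) + 34878} = \sqrt{-3592 + 34878} = \sqrt{31286}$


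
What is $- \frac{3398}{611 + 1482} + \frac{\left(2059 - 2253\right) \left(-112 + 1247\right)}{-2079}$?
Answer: $\frac{64827604}{621621} \approx 104.29$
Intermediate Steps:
$- \frac{3398}{611 + 1482} + \frac{\left(2059 - 2253\right) \left(-112 + 1247\right)}{-2079} = - \frac{3398}{2093} + \left(-194\right) 1135 \left(- \frac{1}{2079}\right) = \left(-3398\right) \frac{1}{2093} - - \frac{220190}{2079} = - \frac{3398}{2093} + \frac{220190}{2079} = \frac{64827604}{621621}$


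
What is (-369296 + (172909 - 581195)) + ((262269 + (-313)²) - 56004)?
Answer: -473348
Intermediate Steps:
(-369296 + (172909 - 581195)) + ((262269 + (-313)²) - 56004) = (-369296 - 408286) + ((262269 + 97969) - 56004) = -777582 + (360238 - 56004) = -777582 + 304234 = -473348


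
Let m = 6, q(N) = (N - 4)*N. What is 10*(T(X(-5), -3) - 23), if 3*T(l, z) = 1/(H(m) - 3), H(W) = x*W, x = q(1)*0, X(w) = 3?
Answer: -2080/9 ≈ -231.11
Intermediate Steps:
q(N) = N*(-4 + N) (q(N) = (-4 + N)*N = N*(-4 + N))
x = 0 (x = (1*(-4 + 1))*0 = (1*(-3))*0 = -3*0 = 0)
H(W) = 0 (H(W) = 0*W = 0)
T(l, z) = -⅑ (T(l, z) = 1/(3*(0 - 3)) = (⅓)/(-3) = (⅓)*(-⅓) = -⅑)
10*(T(X(-5), -3) - 23) = 10*(-⅑ - 23) = 10*(-208/9) = -2080/9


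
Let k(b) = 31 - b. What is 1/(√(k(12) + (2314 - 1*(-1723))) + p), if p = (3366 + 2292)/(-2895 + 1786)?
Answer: 1045787/826064062 + 15988453*√6/2478192186 ≈ 0.017069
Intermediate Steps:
p = -5658/1109 (p = 5658/(-1109) = 5658*(-1/1109) = -5658/1109 ≈ -5.1019)
1/(√(k(12) + (2314 - 1*(-1723))) + p) = 1/(√((31 - 1*12) + (2314 - 1*(-1723))) - 5658/1109) = 1/(√((31 - 12) + (2314 + 1723)) - 5658/1109) = 1/(√(19 + 4037) - 5658/1109) = 1/(√4056 - 5658/1109) = 1/(26*√6 - 5658/1109) = 1/(-5658/1109 + 26*√6)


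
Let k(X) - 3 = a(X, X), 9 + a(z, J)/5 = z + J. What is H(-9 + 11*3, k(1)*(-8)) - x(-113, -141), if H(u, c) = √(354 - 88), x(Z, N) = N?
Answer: 141 + √266 ≈ 157.31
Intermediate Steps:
a(z, J) = -45 + 5*J + 5*z (a(z, J) = -45 + 5*(z + J) = -45 + 5*(J + z) = -45 + (5*J + 5*z) = -45 + 5*J + 5*z)
k(X) = -42 + 10*X (k(X) = 3 + (-45 + 5*X + 5*X) = 3 + (-45 + 10*X) = -42 + 10*X)
H(u, c) = √266
H(-9 + 11*3, k(1)*(-8)) - x(-113, -141) = √266 - 1*(-141) = √266 + 141 = 141 + √266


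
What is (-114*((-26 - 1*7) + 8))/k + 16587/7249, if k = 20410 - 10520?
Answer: 18470508/7169261 ≈ 2.5763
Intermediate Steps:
k = 9890
(-114*((-26 - 1*7) + 8))/k + 16587/7249 = -114*((-26 - 1*7) + 8)/9890 + 16587/7249 = -114*((-26 - 7) + 8)*(1/9890) + 16587*(1/7249) = -114*(-33 + 8)*(1/9890) + 16587/7249 = -114*(-25)*(1/9890) + 16587/7249 = 2850*(1/9890) + 16587/7249 = 285/989 + 16587/7249 = 18470508/7169261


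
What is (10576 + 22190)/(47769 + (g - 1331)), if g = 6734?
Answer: 5461/8862 ≈ 0.61623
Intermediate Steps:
(10576 + 22190)/(47769 + (g - 1331)) = (10576 + 22190)/(47769 + (6734 - 1331)) = 32766/(47769 + 5403) = 32766/53172 = 32766*(1/53172) = 5461/8862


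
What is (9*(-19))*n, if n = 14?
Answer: -2394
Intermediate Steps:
(9*(-19))*n = (9*(-19))*14 = -171*14 = -2394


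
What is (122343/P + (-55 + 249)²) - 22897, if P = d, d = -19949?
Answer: 293905968/19949 ≈ 14733.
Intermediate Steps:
P = -19949
(122343/P + (-55 + 249)²) - 22897 = (122343/(-19949) + (-55 + 249)²) - 22897 = (122343*(-1/19949) + 194²) - 22897 = (-122343/19949 + 37636) - 22897 = 750678221/19949 - 22897 = 293905968/19949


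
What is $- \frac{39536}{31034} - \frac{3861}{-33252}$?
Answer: $- \frac{199138133}{171990428} \approx -1.1578$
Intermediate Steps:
$- \frac{39536}{31034} - \frac{3861}{-33252} = \left(-39536\right) \frac{1}{31034} - - \frac{1287}{11084} = - \frac{19768}{15517} + \frac{1287}{11084} = - \frac{199138133}{171990428}$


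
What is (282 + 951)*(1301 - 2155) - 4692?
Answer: -1057674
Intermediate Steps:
(282 + 951)*(1301 - 2155) - 4692 = 1233*(-854) - 4692 = -1052982 - 4692 = -1057674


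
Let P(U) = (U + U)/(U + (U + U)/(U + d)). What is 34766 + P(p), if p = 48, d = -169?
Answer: 4137396/119 ≈ 34768.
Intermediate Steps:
P(U) = 2*U/(U + 2*U/(-169 + U)) (P(U) = (U + U)/(U + (U + U)/(U - 169)) = (2*U)/(U + (2*U)/(-169 + U)) = (2*U)/(U + 2*U/(-169 + U)) = 2*U/(U + 2*U/(-169 + U)))
34766 + P(p) = 34766 + 2*(-169 + 48)/(-167 + 48) = 34766 + 2*(-121)/(-119) = 34766 + 2*(-1/119)*(-121) = 34766 + 242/119 = 4137396/119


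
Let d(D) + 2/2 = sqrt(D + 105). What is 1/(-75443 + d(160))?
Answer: -75444/5691796871 - sqrt(265)/5691796871 ≈ -1.3258e-5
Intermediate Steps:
d(D) = -1 + sqrt(105 + D) (d(D) = -1 + sqrt(D + 105) = -1 + sqrt(105 + D))
1/(-75443 + d(160)) = 1/(-75443 + (-1 + sqrt(105 + 160))) = 1/(-75443 + (-1 + sqrt(265))) = 1/(-75444 + sqrt(265))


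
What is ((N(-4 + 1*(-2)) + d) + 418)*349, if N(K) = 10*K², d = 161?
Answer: 327711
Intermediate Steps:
((N(-4 + 1*(-2)) + d) + 418)*349 = ((10*(-4 + 1*(-2))² + 161) + 418)*349 = ((10*(-4 - 2)² + 161) + 418)*349 = ((10*(-6)² + 161) + 418)*349 = ((10*36 + 161) + 418)*349 = ((360 + 161) + 418)*349 = (521 + 418)*349 = 939*349 = 327711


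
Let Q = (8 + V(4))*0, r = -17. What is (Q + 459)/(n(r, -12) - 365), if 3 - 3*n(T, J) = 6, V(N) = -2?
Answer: -153/122 ≈ -1.2541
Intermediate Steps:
n(T, J) = -1 (n(T, J) = 1 - ⅓*6 = 1 - 2 = -1)
Q = 0 (Q = (8 - 2)*0 = 6*0 = 0)
(Q + 459)/(n(r, -12) - 365) = (0 + 459)/(-1 - 365) = 459/(-366) = 459*(-1/366) = -153/122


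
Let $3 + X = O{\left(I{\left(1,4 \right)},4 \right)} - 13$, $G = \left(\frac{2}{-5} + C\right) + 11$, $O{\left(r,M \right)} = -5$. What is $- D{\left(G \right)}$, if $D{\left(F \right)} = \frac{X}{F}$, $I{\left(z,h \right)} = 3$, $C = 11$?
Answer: $\frac{35}{36} \approx 0.97222$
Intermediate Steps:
$G = \frac{108}{5}$ ($G = \left(\frac{2}{-5} + 11\right) + 11 = \left(2 \left(- \frac{1}{5}\right) + 11\right) + 11 = \left(- \frac{2}{5} + 11\right) + 11 = \frac{53}{5} + 11 = \frac{108}{5} \approx 21.6$)
$X = -21$ ($X = -3 - 18 = -21$)
$D{\left(F \right)} = - \frac{21}{F}$
$- D{\left(G \right)} = - \frac{-21}{\frac{108}{5}} = - \frac{\left(-21\right) 5}{108} = \left(-1\right) \left(- \frac{35}{36}\right) = \frac{35}{36}$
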